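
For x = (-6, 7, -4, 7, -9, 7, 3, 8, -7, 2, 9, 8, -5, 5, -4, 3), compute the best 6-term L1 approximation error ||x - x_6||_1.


Sorted |x_i| descending: [9, 9, 8, 8, 7, 7, 7, 7, 6, 5, 5, 4, 4, 3, 3, 2]
Keep top 6: [9, 9, 8, 8, 7, 7]
Tail entries: [7, 7, 6, 5, 5, 4, 4, 3, 3, 2]
L1 error = sum of tail = 46.

46


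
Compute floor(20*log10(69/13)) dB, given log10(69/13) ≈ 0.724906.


||x||/||e|| = 69/13.
log10(69/13) ≈ 0.724906.
20*log10(||x||/||e||) ≈ 20*0.724906 = 14.49812.
floor(14.49812) = 14.

14


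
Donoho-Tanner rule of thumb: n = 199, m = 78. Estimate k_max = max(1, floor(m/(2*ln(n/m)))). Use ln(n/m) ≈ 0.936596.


n/m = 199/78.
ln(n/m) ≈ 0.936596.
2*ln(n/m) ≈ 1.873192.
m/(2*ln(n/m)) ≈ 78/1.873192 ≈ 41.6402.
floor = 41.
k_max = max(1, 41) = 41.

41


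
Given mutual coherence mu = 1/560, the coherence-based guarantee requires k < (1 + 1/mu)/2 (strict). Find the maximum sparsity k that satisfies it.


1/mu = 560.
1 + 1/mu = 561.
(1 + 1/mu)/2 = 280.5 is not an integer, so k_max = floor(280.5) = 280.

280


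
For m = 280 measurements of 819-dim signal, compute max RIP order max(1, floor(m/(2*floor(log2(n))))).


floor(log2(819)) = 9.
2*9 = 18.
m/(2*floor(log2(n))) = 280/18 ≈ 15.5556.
floor = 15.
k = max(1, 15) = 15.

15


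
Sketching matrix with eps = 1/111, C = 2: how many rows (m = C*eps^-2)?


1/eps = 111.
(1/eps)^2 = 12321.
m = 2*12321 = 24642.

24642


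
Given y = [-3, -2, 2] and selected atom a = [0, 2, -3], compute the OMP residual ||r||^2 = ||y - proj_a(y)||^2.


a^T a = 13.
a^T y = -10.
coeff = -10/13 = -10/13.
||r||^2 = 121/13.

121/13


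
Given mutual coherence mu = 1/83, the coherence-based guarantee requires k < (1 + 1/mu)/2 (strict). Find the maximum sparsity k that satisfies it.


1/mu = 83.
1 + 1/mu = 84.
(1 + 1/mu)/2 = 42 is an integer and the inequality is strict, so k_max = 42 - 1 = 41.

41


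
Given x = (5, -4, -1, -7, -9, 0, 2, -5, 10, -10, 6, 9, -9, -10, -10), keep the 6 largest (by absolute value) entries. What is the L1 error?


Sorted |x_i| descending: [10, 10, 10, 10, 9, 9, 9, 7, 6, 5, 5, 4, 2, 1, 0]
Keep top 6: [10, 10, 10, 10, 9, 9]
Tail entries: [9, 7, 6, 5, 5, 4, 2, 1, 0]
L1 error = sum of tail = 39.

39


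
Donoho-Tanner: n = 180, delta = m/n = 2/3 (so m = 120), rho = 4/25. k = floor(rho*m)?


m = 2/3*180 = 120.
rho = 4/25.
rho*m = 4/25*120 = 19.2.
k = floor(19.2) = 19.

19


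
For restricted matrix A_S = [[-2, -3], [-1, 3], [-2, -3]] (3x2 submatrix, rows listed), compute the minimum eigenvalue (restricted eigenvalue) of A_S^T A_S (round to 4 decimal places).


A_S^T A_S = [[9, 9], [9, 27]].
trace = 36.
det = 162.
disc = trace^2 - 4*det = 1296 - 4*162 = 648.
sqrt(648) ≈ 25.455844.
lam_min = (36 - sqrt(648))/2 ≈ (36 - 25.455844)/2 = 5.272078 ≈ 5.2721.

5.2721


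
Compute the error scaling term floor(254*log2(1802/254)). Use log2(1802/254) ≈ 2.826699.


log2(n/k) = log2(1802/254) ≈ 2.826699.
k*log2(n/k) ≈ 254*2.826699 = 717.981546.
floor(717.981546) = 717.

717


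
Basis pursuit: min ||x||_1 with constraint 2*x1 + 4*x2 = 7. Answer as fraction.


Axis intercepts:
  x1 = 7/2, x2 = 0: L1 = 7/2
  x1 = 0, x2 = 7/4: L1 = 7/4
x* = (0, 7/4)
||x*||_1 = 7/4.

7/4


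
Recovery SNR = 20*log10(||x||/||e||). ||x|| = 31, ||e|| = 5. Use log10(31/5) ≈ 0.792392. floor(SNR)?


||x||/||e|| = 31/5.
log10(31/5) ≈ 0.792392.
20*log10(||x||/||e||) ≈ 20*0.792392 = 15.84784.
floor(15.84784) = 15.

15


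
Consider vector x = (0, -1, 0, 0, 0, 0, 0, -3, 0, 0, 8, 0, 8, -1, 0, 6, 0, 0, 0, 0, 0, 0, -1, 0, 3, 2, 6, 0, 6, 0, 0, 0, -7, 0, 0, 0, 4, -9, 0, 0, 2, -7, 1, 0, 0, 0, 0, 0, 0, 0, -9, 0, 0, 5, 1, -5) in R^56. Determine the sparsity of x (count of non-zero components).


Non-zero positions: [1, 7, 10, 12, 13, 15, 22, 24, 25, 26, 28, 32, 36, 37, 40, 41, 42, 50, 53, 54, 55].
Sparsity = 21.

21


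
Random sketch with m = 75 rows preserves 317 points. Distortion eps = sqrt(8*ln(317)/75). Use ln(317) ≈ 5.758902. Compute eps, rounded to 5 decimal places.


ln(317) ≈ 5.758902.
8*ln(N)/m ≈ 8*5.758902/75 ≈ 0.61428288.
eps = sqrt(0.61428288) ≈ 0.783762 ≈ 0.78376.

0.78376


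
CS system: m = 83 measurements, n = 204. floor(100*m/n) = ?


100*m/n = 100*83/204 ≈ 40.6863.
floor = 40.

40


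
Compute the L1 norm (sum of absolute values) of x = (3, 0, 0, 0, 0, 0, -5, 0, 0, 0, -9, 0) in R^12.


Non-zero entries: [(0, 3), (6, -5), (10, -9)]
Absolute values: [3, 5, 9]
||x||_1 = sum = 17.

17


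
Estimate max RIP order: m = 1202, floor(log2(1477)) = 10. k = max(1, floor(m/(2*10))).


floor(log2(1477)) = 10.
2*10 = 20.
m/(2*floor(log2(n))) = 1202/20 ≈ 60.1.
floor = 60.
k = max(1, 60) = 60.

60


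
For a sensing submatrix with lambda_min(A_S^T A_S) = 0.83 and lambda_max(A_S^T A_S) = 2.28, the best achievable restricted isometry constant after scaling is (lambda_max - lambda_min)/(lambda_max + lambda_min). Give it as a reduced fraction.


lambda_max - lambda_min = 2.28 - 0.83 = 1.45.
lambda_max + lambda_min = 2.28 + 0.83 = 3.11.
delta = 1.45/3.11 = 145/311.

145/311


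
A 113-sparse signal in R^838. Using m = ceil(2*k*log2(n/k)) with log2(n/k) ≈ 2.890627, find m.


log2(n/k) = log2(838/113) ≈ 2.890627.
2*k*log2(n/k) ≈ 2*113*2.890627 = 653.281702.
m = ceil(653.281702) = 654.

654


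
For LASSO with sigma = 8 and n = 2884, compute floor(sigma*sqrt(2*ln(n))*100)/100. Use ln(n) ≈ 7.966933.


ln(2884) ≈ 7.966933.
2*ln(n) ≈ 15.933866.
sqrt(2*ln(n)) ≈ sqrt(15.933866) ≈ 3.991725.
lambda ≈ 8*3.991725 = 31.9338.
floor(lambda*100)/100 = 31.93.

31.93


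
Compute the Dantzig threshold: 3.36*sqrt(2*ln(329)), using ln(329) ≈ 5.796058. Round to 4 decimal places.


ln(329) ≈ 5.796058.
2*ln(n) ≈ 11.592116.
sqrt(2*ln(n)) ≈ sqrt(11.592116) ≈ 3.40472.
threshold ≈ 3.36*3.40472 = 11.4398592 ≈ 11.4399.

11.4399


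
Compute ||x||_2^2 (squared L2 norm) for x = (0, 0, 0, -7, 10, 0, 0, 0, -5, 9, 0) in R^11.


Non-zero entries: [(3, -7), (4, 10), (8, -5), (9, 9)]
Squares: [49, 100, 25, 81]
||x||_2^2 = sum = 255.

255


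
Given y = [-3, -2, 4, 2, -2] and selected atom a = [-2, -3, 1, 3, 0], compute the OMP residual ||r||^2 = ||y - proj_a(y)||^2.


a^T a = 23.
a^T y = 22.
coeff = 22/23 = 22/23.
||r||^2 = 367/23.

367/23


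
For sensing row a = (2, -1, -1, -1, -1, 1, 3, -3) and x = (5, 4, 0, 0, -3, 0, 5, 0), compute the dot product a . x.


Non-zero terms: ['2*5', '-1*4', '-1*-3', '3*5']
Products: [10, -4, 3, 15]
y = sum = 24.

24


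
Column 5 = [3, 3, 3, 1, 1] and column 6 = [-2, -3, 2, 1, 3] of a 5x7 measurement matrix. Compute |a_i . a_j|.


Inner product: 3*-2 + 3*-3 + 3*2 + 1*1 + 1*3
Products: [-6, -9, 6, 1, 3]
Sum = -5.
|dot| = 5.

5


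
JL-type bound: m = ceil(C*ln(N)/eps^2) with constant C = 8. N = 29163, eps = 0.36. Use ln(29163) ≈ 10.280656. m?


ln(29163) ≈ 10.280656.
eps^2 = 0.36^2 = 0.1296.
C*ln(N)/eps^2 ≈ 8*10.280656/0.1296 ≈ 634.6084.
m = ceil(634.6084) = 635.

635


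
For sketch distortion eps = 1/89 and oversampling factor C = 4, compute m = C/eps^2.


1/eps = 89.
(1/eps)^2 = 7921.
m = 4*7921 = 31684.

31684


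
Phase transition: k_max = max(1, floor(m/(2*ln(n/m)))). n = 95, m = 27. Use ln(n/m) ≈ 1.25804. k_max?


n/m = 95/27.
ln(n/m) ≈ 1.25804.
2*ln(n/m) ≈ 2.51608.
m/(2*ln(n/m)) ≈ 27/2.51608 ≈ 10.731.
floor = 10.
k_max = max(1, 10) = 10.

10


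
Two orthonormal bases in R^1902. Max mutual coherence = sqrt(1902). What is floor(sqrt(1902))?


43^2 = 1849 <= 1902 < 1936 = 44^2, so 43 <= sqrt(1902) < 44.
floor(sqrt(1902)) = 43.

43


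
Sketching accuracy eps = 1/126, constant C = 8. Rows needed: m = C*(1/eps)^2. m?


1/eps = 126.
(1/eps)^2 = 15876.
m = 8*15876 = 127008.

127008


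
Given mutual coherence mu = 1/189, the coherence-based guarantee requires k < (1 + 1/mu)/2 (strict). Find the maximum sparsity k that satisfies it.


1/mu = 189.
1 + 1/mu = 190.
(1 + 1/mu)/2 = 95 is an integer and the inequality is strict, so k_max = 95 - 1 = 94.

94


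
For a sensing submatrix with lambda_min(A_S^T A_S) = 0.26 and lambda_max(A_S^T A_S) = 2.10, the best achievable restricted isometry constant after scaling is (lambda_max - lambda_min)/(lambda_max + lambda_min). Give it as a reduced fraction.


lambda_max - lambda_min = 2.10 - 0.26 = 1.84.
lambda_max + lambda_min = 2.10 + 0.26 = 2.36.
delta = 1.84/2.36 = 184/236 = 46/59.

46/59


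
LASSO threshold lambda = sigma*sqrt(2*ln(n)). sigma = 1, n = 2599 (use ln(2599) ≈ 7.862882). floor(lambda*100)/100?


ln(2599) ≈ 7.862882.
2*ln(n) ≈ 15.725764.
sqrt(2*ln(n)) ≈ sqrt(15.725764) ≈ 3.965572.
lambda ≈ 1*3.965572 = 3.965572.
floor(lambda*100)/100 = 3.96.

3.96


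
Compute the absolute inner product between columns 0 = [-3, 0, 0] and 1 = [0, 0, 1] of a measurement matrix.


Inner product: -3*0 + 0*0 + 0*1
Products: [0, 0, 0]
Sum = 0.
|dot| = 0.

0


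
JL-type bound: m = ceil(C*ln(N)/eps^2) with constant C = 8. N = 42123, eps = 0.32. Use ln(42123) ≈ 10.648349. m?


ln(42123) ≈ 10.648349.
eps^2 = 0.32^2 = 0.1024.
C*ln(N)/eps^2 ≈ 8*10.648349/0.1024 ≈ 831.9023.
m = ceil(831.9023) = 832.

832


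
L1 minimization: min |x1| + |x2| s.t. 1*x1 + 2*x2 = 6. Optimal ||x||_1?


Axis intercepts:
  x1 = 6, x2 = 0: L1 = 6
  x1 = 0, x2 = 3: L1 = 3
x* = (0, 3)
||x*||_1 = 3.

3


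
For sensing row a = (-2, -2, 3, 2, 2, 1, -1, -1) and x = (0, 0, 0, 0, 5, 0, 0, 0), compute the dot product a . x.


Non-zero terms: ['2*5']
Products: [10]
y = sum = 10.

10


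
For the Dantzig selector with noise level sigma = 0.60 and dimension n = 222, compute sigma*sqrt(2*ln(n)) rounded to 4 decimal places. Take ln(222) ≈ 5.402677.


ln(222) ≈ 5.402677.
2*ln(n) ≈ 10.805354.
sqrt(2*ln(n)) ≈ sqrt(10.805354) ≈ 3.28715.
threshold ≈ 0.60*3.28715 = 1.97229 ≈ 1.9723.

1.9723


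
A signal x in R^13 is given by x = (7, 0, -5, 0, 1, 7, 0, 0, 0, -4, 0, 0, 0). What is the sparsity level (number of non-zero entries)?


Non-zero positions: [0, 2, 4, 5, 9].
Sparsity = 5.

5


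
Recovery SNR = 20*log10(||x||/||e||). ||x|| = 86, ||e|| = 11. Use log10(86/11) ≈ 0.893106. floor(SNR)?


||x||/||e|| = 86/11.
log10(86/11) ≈ 0.893106.
20*log10(||x||/||e||) ≈ 20*0.893106 = 17.86212.
floor(17.86212) = 17.

17


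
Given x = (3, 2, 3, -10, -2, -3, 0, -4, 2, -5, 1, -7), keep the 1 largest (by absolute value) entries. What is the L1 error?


Sorted |x_i| descending: [10, 7, 5, 4, 3, 3, 3, 2, 2, 2, 1, 0]
Keep top 1: [10]
Tail entries: [7, 5, 4, 3, 3, 3, 2, 2, 2, 1, 0]
L1 error = sum of tail = 32.

32


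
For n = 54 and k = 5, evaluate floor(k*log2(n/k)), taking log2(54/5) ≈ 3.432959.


log2(n/k) = log2(54/5) ≈ 3.432959.
k*log2(n/k) ≈ 5*3.432959 = 17.164795.
floor(17.164795) = 17.

17


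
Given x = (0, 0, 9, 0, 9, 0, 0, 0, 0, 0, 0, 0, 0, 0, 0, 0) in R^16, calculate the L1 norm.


Non-zero entries: [(2, 9), (4, 9)]
Absolute values: [9, 9]
||x||_1 = sum = 18.

18


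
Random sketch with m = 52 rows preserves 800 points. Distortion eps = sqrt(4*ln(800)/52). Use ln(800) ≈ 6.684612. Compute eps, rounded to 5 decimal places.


ln(800) ≈ 6.684612.
4*ln(N)/m ≈ 4*6.684612/52 ≈ 0.51420092.
eps = sqrt(0.51420092) ≈ 0.717078 ≈ 0.71708.

0.71708


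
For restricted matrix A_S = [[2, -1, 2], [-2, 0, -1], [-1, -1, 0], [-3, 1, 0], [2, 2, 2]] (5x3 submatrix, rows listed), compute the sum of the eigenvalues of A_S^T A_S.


Sum of eigenvalues of A_S^T A_S = trace(A_S^T A_S) = sum of squared column norms of A_S.
A_S^T A_S diagonal: [22, 7, 9].
trace = 22 + 7 + 9 = 38.

38


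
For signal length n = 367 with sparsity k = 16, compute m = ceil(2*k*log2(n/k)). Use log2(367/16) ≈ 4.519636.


log2(n/k) = log2(367/16) ≈ 4.519636.
2*k*log2(n/k) ≈ 2*16*4.519636 = 144.628352.
m = ceil(144.628352) = 145.

145


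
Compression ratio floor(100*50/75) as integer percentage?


100*m/n = 100*50/75 ≈ 66.6667.
floor = 66.

66


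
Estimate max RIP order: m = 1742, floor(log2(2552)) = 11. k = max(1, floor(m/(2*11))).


floor(log2(2552)) = 11.
2*11 = 22.
m/(2*floor(log2(n))) = 1742/22 ≈ 79.1818.
floor = 79.
k = max(1, 79) = 79.

79


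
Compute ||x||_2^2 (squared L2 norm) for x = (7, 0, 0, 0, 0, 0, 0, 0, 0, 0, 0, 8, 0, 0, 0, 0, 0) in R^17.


Non-zero entries: [(0, 7), (11, 8)]
Squares: [49, 64]
||x||_2^2 = sum = 113.

113


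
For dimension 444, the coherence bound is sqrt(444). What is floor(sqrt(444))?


21^2 = 441 <= 444 < 484 = 22^2, so 21 <= sqrt(444) < 22.
floor(sqrt(444)) = 21.

21


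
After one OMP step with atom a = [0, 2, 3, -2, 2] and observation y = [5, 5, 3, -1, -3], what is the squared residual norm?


a^T a = 21.
a^T y = 15.
coeff = 15/21 = 5/7.
||r||^2 = 408/7.

408/7


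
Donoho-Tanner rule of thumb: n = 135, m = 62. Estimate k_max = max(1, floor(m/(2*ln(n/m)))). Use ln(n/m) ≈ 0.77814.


n/m = 135/62.
ln(n/m) ≈ 0.77814.
2*ln(n/m) ≈ 1.55628.
m/(2*ln(n/m)) ≈ 62/1.55628 ≈ 39.8386.
floor = 39.
k_max = max(1, 39) = 39.

39


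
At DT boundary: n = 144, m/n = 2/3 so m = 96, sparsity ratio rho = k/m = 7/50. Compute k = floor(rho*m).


m = 2/3*144 = 96.
rho = 7/50.
rho*m = 7/50*96 = 13.44.
k = floor(13.44) = 13.

13


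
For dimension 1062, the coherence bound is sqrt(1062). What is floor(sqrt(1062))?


32^2 = 1024 <= 1062 < 1089 = 33^2, so 32 <= sqrt(1062) < 33.
floor(sqrt(1062)) = 32.

32


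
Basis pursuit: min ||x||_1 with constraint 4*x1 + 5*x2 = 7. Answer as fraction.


Axis intercepts:
  x1 = 7/4, x2 = 0: L1 = 7/4
  x1 = 0, x2 = 7/5: L1 = 7/5
x* = (0, 7/5)
||x*||_1 = 7/5.

7/5


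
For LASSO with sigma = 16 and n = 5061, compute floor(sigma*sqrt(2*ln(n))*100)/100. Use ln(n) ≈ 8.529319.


ln(5061) ≈ 8.529319.
2*ln(n) ≈ 17.058638.
sqrt(2*ln(n)) ≈ sqrt(17.058638) ≈ 4.13021.
lambda ≈ 16*4.13021 = 66.08336.
floor(lambda*100)/100 = 66.08.

66.08


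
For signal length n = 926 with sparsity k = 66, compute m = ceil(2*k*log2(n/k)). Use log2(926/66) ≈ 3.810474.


log2(n/k) = log2(926/66) ≈ 3.810474.
2*k*log2(n/k) ≈ 2*66*3.810474 = 502.982568.
m = ceil(502.982568) = 503.

503


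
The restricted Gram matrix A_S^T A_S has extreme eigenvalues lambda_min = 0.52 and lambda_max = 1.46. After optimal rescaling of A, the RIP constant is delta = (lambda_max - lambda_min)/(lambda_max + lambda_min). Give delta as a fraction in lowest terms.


lambda_max - lambda_min = 1.46 - 0.52 = 0.94.
lambda_max + lambda_min = 1.46 + 0.52 = 1.98.
delta = 0.94/1.98 = 94/198 = 47/99.

47/99


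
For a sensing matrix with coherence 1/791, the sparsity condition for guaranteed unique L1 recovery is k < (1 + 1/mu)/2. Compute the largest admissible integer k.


1/mu = 791.
1 + 1/mu = 792.
(1 + 1/mu)/2 = 396 is an integer and the inequality is strict, so k_max = 396 - 1 = 395.

395


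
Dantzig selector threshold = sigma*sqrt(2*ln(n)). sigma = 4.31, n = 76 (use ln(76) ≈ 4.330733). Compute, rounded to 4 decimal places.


ln(76) ≈ 4.330733.
2*ln(n) ≈ 8.661466.
sqrt(2*ln(n)) ≈ sqrt(8.661466) ≈ 2.943037.
threshold ≈ 4.31*2.943037 = 12.68448947 ≈ 12.6845.

12.6845


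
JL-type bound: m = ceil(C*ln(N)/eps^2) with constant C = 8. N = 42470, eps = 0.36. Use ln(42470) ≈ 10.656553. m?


ln(42470) ≈ 10.656553.
eps^2 = 0.36^2 = 0.1296.
C*ln(N)/eps^2 ≈ 8*10.656553/0.1296 ≈ 657.8119.
m = ceil(657.8119) = 658.

658


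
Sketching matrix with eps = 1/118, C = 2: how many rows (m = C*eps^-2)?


1/eps = 118.
(1/eps)^2 = 13924.
m = 2*13924 = 27848.

27848


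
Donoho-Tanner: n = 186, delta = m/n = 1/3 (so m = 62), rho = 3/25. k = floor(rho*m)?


m = 1/3*186 = 62.
rho = 3/25.
rho*m = 3/25*62 = 7.44.
k = floor(7.44) = 7.

7


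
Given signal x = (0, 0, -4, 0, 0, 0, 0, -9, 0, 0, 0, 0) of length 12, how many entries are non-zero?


Non-zero positions: [2, 7].
Sparsity = 2.

2


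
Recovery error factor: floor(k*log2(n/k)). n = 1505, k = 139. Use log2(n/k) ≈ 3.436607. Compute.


log2(n/k) = log2(1505/139) ≈ 3.436607.
k*log2(n/k) ≈ 139*3.436607 = 477.688373.
floor(477.688373) = 477.

477


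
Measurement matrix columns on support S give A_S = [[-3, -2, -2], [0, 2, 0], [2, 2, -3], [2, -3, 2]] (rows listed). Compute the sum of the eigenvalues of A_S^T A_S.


Sum of eigenvalues of A_S^T A_S = trace(A_S^T A_S) = sum of squared column norms of A_S.
A_S^T A_S diagonal: [17, 21, 17].
trace = 17 + 21 + 17 = 55.

55


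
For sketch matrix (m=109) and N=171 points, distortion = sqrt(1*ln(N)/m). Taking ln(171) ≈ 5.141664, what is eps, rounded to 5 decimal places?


ln(171) ≈ 5.141664.
1*ln(N)/m ≈ 1*5.141664/109 ≈ 0.04717123.
eps = sqrt(0.04717123) ≈ 0.2171894 ≈ 0.21719.

0.21719


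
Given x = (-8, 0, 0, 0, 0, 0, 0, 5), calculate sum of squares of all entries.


Non-zero entries: [(0, -8), (7, 5)]
Squares: [64, 25]
||x||_2^2 = sum = 89.

89


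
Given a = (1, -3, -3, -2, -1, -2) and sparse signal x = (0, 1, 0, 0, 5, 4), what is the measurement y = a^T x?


Non-zero terms: ['-3*1', '-1*5', '-2*4']
Products: [-3, -5, -8]
y = sum = -16.

-16


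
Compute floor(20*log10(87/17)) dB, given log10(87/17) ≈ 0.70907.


||x||/||e|| = 87/17.
log10(87/17) ≈ 0.70907.
20*log10(||x||/||e||) ≈ 20*0.70907 = 14.1814.
floor(14.1814) = 14.

14


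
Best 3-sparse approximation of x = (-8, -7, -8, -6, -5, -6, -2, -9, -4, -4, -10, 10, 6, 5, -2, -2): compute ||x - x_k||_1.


Sorted |x_i| descending: [10, 10, 9, 8, 8, 7, 6, 6, 6, 5, 5, 4, 4, 2, 2, 2]
Keep top 3: [10, 10, 9]
Tail entries: [8, 8, 7, 6, 6, 6, 5, 5, 4, 4, 2, 2, 2]
L1 error = sum of tail = 65.

65


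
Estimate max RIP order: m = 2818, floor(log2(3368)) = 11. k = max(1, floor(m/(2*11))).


floor(log2(3368)) = 11.
2*11 = 22.
m/(2*floor(log2(n))) = 2818/22 ≈ 128.0909.
floor = 128.
k = max(1, 128) = 128.

128


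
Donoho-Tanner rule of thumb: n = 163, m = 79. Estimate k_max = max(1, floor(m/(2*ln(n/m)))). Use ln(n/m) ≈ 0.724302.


n/m = 163/79.
ln(n/m) ≈ 0.724302.
2*ln(n/m) ≈ 1.448604.
m/(2*ln(n/m)) ≈ 79/1.448604 ≈ 54.5353.
floor = 54.
k_max = max(1, 54) = 54.

54


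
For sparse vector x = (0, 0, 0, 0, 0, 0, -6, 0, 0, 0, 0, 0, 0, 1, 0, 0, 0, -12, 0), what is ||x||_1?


Non-zero entries: [(6, -6), (13, 1), (17, -12)]
Absolute values: [6, 1, 12]
||x||_1 = sum = 19.

19


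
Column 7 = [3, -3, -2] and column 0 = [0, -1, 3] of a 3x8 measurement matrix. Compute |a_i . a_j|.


Inner product: 3*0 + -3*-1 + -2*3
Products: [0, 3, -6]
Sum = -3.
|dot| = 3.

3


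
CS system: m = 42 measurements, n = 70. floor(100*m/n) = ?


100*m/n = 100*42/70 ≈ 60.0.
floor = 60.

60


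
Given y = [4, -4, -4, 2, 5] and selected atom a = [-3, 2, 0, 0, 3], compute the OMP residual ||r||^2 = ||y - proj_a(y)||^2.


a^T a = 22.
a^T y = -5.
coeff = -5/22 = -5/22.
||r||^2 = 1669/22.

1669/22


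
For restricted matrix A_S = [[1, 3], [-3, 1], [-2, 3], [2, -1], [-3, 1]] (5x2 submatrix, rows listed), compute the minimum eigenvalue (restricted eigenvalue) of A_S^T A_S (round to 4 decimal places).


A_S^T A_S = [[27, -11], [-11, 21]].
trace = 48.
det = 446.
disc = trace^2 - 4*det = 2304 - 4*446 = 520.
sqrt(520) ≈ 22.803509.
lam_min = (48 - sqrt(520))/2 ≈ (48 - 22.803509)/2 = 12.5982455 ≈ 12.5982.

12.5982


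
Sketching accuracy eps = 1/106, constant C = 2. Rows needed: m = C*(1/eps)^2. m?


1/eps = 106.
(1/eps)^2 = 11236.
m = 2*11236 = 22472.

22472


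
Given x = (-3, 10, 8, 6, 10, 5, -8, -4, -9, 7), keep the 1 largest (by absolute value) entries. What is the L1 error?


Sorted |x_i| descending: [10, 10, 9, 8, 8, 7, 6, 5, 4, 3]
Keep top 1: [10]
Tail entries: [10, 9, 8, 8, 7, 6, 5, 4, 3]
L1 error = sum of tail = 60.

60


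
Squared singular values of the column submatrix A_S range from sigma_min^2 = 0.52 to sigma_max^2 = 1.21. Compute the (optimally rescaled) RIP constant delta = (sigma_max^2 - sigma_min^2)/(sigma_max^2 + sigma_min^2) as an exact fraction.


lambda_max - lambda_min = 1.21 - 0.52 = 0.69.
lambda_max + lambda_min = 1.21 + 0.52 = 1.73.
delta = 0.69/1.73 = 69/173.

69/173


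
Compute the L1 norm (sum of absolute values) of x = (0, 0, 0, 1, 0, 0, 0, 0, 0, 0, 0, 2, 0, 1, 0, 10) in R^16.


Non-zero entries: [(3, 1), (11, 2), (13, 1), (15, 10)]
Absolute values: [1, 2, 1, 10]
||x||_1 = sum = 14.

14


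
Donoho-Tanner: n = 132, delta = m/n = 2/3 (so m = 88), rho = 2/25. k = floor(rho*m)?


m = 2/3*132 = 88.
rho = 2/25.
rho*m = 2/25*88 = 7.04.
k = floor(7.04) = 7.

7


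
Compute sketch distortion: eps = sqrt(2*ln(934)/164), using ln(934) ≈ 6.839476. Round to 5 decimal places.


ln(934) ≈ 6.839476.
2*ln(N)/m ≈ 2*6.839476/164 ≈ 0.08340824.
eps = sqrt(0.08340824) ≈ 0.2888048 ≈ 0.28880.

0.28880


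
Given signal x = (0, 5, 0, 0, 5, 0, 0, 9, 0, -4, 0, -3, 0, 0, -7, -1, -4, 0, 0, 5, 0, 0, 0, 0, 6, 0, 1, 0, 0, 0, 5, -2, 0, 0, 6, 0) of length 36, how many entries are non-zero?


Non-zero positions: [1, 4, 7, 9, 11, 14, 15, 16, 19, 24, 26, 30, 31, 34].
Sparsity = 14.

14


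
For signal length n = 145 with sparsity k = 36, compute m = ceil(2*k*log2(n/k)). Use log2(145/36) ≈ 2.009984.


log2(n/k) = log2(145/36) ≈ 2.009984.
2*k*log2(n/k) ≈ 2*36*2.009984 = 144.718848.
m = ceil(144.718848) = 145.

145


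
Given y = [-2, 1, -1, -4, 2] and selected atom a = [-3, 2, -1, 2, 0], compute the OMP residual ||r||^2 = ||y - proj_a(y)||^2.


a^T a = 18.
a^T y = 1.
coeff = 1/18 = 1/18.
||r||^2 = 467/18.

467/18


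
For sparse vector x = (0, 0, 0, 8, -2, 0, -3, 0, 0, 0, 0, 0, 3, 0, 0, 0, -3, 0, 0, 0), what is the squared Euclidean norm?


Non-zero entries: [(3, 8), (4, -2), (6, -3), (12, 3), (16, -3)]
Squares: [64, 4, 9, 9, 9]
||x||_2^2 = sum = 95.

95


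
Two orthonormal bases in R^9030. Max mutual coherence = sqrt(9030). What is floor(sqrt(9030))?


95^2 = 9025 <= 9030 < 9216 = 96^2, so 95 <= sqrt(9030) < 96.
floor(sqrt(9030)) = 95.

95


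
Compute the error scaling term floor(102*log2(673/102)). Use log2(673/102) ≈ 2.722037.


log2(n/k) = log2(673/102) ≈ 2.722037.
k*log2(n/k) ≈ 102*2.722037 = 277.647774.
floor(277.647774) = 277.

277


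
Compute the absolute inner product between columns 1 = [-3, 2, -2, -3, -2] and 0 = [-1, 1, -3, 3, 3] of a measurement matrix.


Inner product: -3*-1 + 2*1 + -2*-3 + -3*3 + -2*3
Products: [3, 2, 6, -9, -6]
Sum = -4.
|dot| = 4.

4


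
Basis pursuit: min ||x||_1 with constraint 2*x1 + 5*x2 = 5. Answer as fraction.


Axis intercepts:
  x1 = 5/2, x2 = 0: L1 = 5/2
  x1 = 0, x2 = 1: L1 = 1
x* = (0, 1)
||x*||_1 = 1.

1


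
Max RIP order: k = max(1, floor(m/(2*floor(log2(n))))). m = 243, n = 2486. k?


floor(log2(2486)) = 11.
2*11 = 22.
m/(2*floor(log2(n))) = 243/22 ≈ 11.0455.
floor = 11.
k = max(1, 11) = 11.

11


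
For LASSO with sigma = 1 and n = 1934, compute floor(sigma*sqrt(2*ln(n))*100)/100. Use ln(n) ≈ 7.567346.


ln(1934) ≈ 7.567346.
2*ln(n) ≈ 15.134692.
sqrt(2*ln(n)) ≈ sqrt(15.134692) ≈ 3.890333.
lambda ≈ 1*3.890333 = 3.890333.
floor(lambda*100)/100 = 3.89.

3.89


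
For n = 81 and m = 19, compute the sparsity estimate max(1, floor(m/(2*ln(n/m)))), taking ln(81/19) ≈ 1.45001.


n/m = 81/19.
ln(n/m) ≈ 1.45001.
2*ln(n/m) ≈ 2.90002.
m/(2*ln(n/m)) ≈ 19/2.90002 ≈ 6.5517.
floor = 6.
k_max = max(1, 6) = 6.

6


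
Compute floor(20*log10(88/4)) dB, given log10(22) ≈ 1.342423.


||x||/||e|| = 88/4 = 22.
log10(22) ≈ 1.342423.
20*log10(||x||/||e||) ≈ 20*1.342423 = 26.84846.
floor(26.84846) = 26.

26


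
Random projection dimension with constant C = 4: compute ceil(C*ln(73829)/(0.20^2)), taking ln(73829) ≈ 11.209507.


ln(73829) ≈ 11.209507.
eps^2 = 0.20^2 = 0.04.
C*ln(N)/eps^2 ≈ 4*11.209507/0.04 ≈ 1120.9507.
m = ceil(1120.9507) = 1121.

1121


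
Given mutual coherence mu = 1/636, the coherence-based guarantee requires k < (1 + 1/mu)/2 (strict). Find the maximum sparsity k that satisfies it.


1/mu = 636.
1 + 1/mu = 637.
(1 + 1/mu)/2 = 318.5 is not an integer, so k_max = floor(318.5) = 318.

318


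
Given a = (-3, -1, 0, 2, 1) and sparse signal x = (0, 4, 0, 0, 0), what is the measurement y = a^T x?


Non-zero terms: ['-1*4']
Products: [-4]
y = sum = -4.

-4


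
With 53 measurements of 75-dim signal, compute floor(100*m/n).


100*m/n = 100*53/75 ≈ 70.6667.
floor = 70.

70


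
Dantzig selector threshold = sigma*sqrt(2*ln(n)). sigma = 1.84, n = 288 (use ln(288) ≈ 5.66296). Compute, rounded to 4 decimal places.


ln(288) ≈ 5.66296.
2*ln(n) ≈ 11.32592.
sqrt(2*ln(n)) ≈ sqrt(11.32592) ≈ 3.3654.
threshold ≈ 1.84*3.3654 = 6.192336 ≈ 6.1923.

6.1923


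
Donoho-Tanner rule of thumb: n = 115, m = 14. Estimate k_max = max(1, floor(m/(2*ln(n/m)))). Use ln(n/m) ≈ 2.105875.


n/m = 115/14.
ln(n/m) ≈ 2.105875.
2*ln(n/m) ≈ 4.21175.
m/(2*ln(n/m)) ≈ 14/4.21175 ≈ 3.324.
floor = 3.
k_max = max(1, 3) = 3.

3


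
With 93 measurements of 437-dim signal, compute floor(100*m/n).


100*m/n = 100*93/437 ≈ 21.2815.
floor = 21.

21


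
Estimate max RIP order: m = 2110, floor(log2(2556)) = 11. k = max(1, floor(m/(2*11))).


floor(log2(2556)) = 11.
2*11 = 22.
m/(2*floor(log2(n))) = 2110/22 ≈ 95.9091.
floor = 95.
k = max(1, 95) = 95.

95


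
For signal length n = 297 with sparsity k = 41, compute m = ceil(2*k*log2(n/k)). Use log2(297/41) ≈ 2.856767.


log2(n/k) = log2(297/41) ≈ 2.856767.
2*k*log2(n/k) ≈ 2*41*2.856767 = 234.254894.
m = ceil(234.254894) = 235.

235


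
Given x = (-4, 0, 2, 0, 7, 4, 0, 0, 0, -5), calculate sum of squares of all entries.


Non-zero entries: [(0, -4), (2, 2), (4, 7), (5, 4), (9, -5)]
Squares: [16, 4, 49, 16, 25]
||x||_2^2 = sum = 110.

110


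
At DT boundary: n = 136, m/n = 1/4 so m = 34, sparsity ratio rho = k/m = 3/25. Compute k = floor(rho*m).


m = 1/4*136 = 34.
rho = 3/25.
rho*m = 3/25*34 = 4.08.
k = floor(4.08) = 4.

4


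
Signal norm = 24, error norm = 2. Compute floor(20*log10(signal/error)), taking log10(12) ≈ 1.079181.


||x||/||e|| = 24/2 = 12.
log10(12) ≈ 1.079181.
20*log10(||x||/||e||) ≈ 20*1.079181 = 21.58362.
floor(21.58362) = 21.

21


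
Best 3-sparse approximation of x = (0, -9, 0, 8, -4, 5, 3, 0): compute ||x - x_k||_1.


Sorted |x_i| descending: [9, 8, 5, 4, 3, 0, 0, 0]
Keep top 3: [9, 8, 5]
Tail entries: [4, 3, 0, 0, 0]
L1 error = sum of tail = 7.

7


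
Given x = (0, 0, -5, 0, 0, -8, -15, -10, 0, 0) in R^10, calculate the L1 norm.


Non-zero entries: [(2, -5), (5, -8), (6, -15), (7, -10)]
Absolute values: [5, 8, 15, 10]
||x||_1 = sum = 38.

38


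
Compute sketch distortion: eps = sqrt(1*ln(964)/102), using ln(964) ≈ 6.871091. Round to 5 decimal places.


ln(964) ≈ 6.871091.
1*ln(N)/m ≈ 1*6.871091/102 ≈ 0.06736364.
eps = sqrt(0.06736364) ≈ 0.2595451 ≈ 0.25955.

0.25955


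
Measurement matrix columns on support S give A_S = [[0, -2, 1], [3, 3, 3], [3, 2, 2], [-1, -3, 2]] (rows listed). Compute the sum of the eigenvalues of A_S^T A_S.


Sum of eigenvalues of A_S^T A_S = trace(A_S^T A_S) = sum of squared column norms of A_S.
A_S^T A_S diagonal: [19, 26, 18].
trace = 19 + 26 + 18 = 63.

63


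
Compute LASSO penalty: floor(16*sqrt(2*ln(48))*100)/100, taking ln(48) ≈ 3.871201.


ln(48) ≈ 3.871201.
2*ln(n) ≈ 7.742402.
sqrt(2*ln(n)) ≈ sqrt(7.742402) ≈ 2.782517.
lambda ≈ 16*2.782517 = 44.520272.
floor(lambda*100)/100 = 44.52.

44.52


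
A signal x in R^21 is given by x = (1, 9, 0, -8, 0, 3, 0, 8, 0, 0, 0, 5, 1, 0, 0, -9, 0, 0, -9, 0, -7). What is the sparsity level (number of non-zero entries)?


Non-zero positions: [0, 1, 3, 5, 7, 11, 12, 15, 18, 20].
Sparsity = 10.

10


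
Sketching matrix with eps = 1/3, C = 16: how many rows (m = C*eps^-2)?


1/eps = 3.
(1/eps)^2 = 9.
m = 16*9 = 144.

144


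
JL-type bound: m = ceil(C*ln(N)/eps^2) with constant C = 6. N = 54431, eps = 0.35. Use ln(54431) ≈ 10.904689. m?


ln(54431) ≈ 10.904689.
eps^2 = 0.35^2 = 0.1225.
C*ln(N)/eps^2 ≈ 6*10.904689/0.1225 ≈ 534.1072.
m = ceil(534.1072) = 535.

535


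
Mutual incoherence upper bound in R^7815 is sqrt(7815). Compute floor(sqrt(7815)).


88^2 = 7744 <= 7815 < 7921 = 89^2, so 88 <= sqrt(7815) < 89.
floor(sqrt(7815)) = 88.

88


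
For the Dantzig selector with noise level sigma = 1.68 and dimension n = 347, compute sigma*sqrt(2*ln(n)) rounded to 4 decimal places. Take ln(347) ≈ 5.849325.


ln(347) ≈ 5.849325.
2*ln(n) ≈ 11.69865.
sqrt(2*ln(n)) ≈ sqrt(11.69865) ≈ 3.420329.
threshold ≈ 1.68*3.420329 = 5.74615272 ≈ 5.7462.

5.7462


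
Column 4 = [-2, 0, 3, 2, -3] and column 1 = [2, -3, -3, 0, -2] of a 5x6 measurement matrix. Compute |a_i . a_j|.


Inner product: -2*2 + 0*-3 + 3*-3 + 2*0 + -3*-2
Products: [-4, 0, -9, 0, 6]
Sum = -7.
|dot| = 7.

7


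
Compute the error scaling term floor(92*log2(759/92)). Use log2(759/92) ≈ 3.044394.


log2(n/k) = log2(759/92) ≈ 3.044394.
k*log2(n/k) ≈ 92*3.044394 = 280.084248.
floor(280.084248) = 280.

280


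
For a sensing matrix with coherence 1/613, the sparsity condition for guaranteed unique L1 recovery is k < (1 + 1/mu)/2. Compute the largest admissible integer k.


1/mu = 613.
1 + 1/mu = 614.
(1 + 1/mu)/2 = 307 is an integer and the inequality is strict, so k_max = 307 - 1 = 306.

306


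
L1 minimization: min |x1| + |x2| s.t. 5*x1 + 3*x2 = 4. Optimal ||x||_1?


Axis intercepts:
  x1 = 4/5, x2 = 0: L1 = 4/5
  x1 = 0, x2 = 4/3: L1 = 4/3
x* = (4/5, 0)
||x*||_1 = 4/5.

4/5


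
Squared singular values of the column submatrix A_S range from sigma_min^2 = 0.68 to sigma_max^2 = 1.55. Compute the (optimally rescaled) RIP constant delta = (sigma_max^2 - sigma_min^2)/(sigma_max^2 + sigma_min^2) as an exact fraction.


lambda_max - lambda_min = 1.55 - 0.68 = 0.87.
lambda_max + lambda_min = 1.55 + 0.68 = 2.23.
delta = 0.87/2.23 = 87/223.

87/223


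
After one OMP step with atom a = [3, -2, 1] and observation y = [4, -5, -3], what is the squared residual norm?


a^T a = 14.
a^T y = 19.
coeff = 19/14 = 19/14.
||r||^2 = 339/14.

339/14


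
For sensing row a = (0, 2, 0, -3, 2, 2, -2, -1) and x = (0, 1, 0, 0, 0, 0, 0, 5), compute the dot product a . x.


Non-zero terms: ['2*1', '-1*5']
Products: [2, -5]
y = sum = -3.

-3


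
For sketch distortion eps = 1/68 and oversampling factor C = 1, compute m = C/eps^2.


1/eps = 68.
(1/eps)^2 = 4624.
m = 1*4624 = 4624.

4624


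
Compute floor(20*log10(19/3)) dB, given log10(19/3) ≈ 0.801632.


||x||/||e|| = 19/3.
log10(19/3) ≈ 0.801632.
20*log10(||x||/||e||) ≈ 20*0.801632 = 16.03264.
floor(16.03264) = 16.

16


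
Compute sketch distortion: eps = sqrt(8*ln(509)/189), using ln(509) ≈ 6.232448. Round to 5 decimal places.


ln(509) ≈ 6.232448.
8*ln(N)/m ≈ 8*6.232448/189 ≈ 0.26380732.
eps = sqrt(0.26380732) ≈ 0.5136218 ≈ 0.51362.

0.51362


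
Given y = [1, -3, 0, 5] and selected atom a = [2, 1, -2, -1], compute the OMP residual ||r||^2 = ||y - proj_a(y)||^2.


a^T a = 10.
a^T y = -6.
coeff = -6/10 = -3/5.
||r||^2 = 157/5.

157/5


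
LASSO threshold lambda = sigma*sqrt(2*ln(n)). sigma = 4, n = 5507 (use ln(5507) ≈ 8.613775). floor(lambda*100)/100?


ln(5507) ≈ 8.613775.
2*ln(n) ≈ 17.22755.
sqrt(2*ln(n)) ≈ sqrt(17.22755) ≈ 4.150608.
lambda ≈ 4*4.150608 = 16.602432.
floor(lambda*100)/100 = 16.60.

16.60


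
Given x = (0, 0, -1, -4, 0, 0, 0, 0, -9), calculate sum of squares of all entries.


Non-zero entries: [(2, -1), (3, -4), (8, -9)]
Squares: [1, 16, 81]
||x||_2^2 = sum = 98.

98


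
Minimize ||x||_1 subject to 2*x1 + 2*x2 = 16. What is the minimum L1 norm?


Axis intercepts:
  x1 = 8, x2 = 0: L1 = 8
  x1 = 0, x2 = 8: L1 = 8
x* = (8, 0)
||x*||_1 = 8.

8


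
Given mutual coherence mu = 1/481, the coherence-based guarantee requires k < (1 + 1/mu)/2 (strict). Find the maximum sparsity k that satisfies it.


1/mu = 481.
1 + 1/mu = 482.
(1 + 1/mu)/2 = 241 is an integer and the inequality is strict, so k_max = 241 - 1 = 240.

240


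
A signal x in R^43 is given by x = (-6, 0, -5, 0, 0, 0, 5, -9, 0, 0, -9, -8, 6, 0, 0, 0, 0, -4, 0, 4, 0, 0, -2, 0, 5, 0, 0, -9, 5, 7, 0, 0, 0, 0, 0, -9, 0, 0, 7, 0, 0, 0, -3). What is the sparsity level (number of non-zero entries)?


Non-zero positions: [0, 2, 6, 7, 10, 11, 12, 17, 19, 22, 24, 27, 28, 29, 35, 38, 42].
Sparsity = 17.

17


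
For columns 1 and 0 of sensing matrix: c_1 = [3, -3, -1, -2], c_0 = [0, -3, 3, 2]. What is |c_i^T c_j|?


Inner product: 3*0 + -3*-3 + -1*3 + -2*2
Products: [0, 9, -3, -4]
Sum = 2.
|dot| = 2.

2


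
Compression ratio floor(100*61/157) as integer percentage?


100*m/n = 100*61/157 ≈ 38.8535.
floor = 38.

38


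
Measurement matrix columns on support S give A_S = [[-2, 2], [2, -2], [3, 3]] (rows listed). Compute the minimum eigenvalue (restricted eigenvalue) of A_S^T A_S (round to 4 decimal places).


A_S^T A_S = [[17, 1], [1, 17]].
trace = 34.
det = 288.
disc = trace^2 - 4*det = 1156 - 4*288 = 4.
sqrt(4) = 2.
lam_min = (34 - 2)/2 = 16 = 16.0000.

16.0000


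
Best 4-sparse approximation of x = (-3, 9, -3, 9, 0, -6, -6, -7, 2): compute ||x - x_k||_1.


Sorted |x_i| descending: [9, 9, 7, 6, 6, 3, 3, 2, 0]
Keep top 4: [9, 9, 7, 6]
Tail entries: [6, 3, 3, 2, 0]
L1 error = sum of tail = 14.

14


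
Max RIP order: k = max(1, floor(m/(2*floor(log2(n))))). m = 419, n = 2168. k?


floor(log2(2168)) = 11.
2*11 = 22.
m/(2*floor(log2(n))) = 419/22 ≈ 19.0455.
floor = 19.
k = max(1, 19) = 19.

19


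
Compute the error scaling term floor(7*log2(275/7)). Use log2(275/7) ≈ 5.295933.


log2(n/k) = log2(275/7) ≈ 5.295933.
k*log2(n/k) ≈ 7*5.295933 = 37.071531.
floor(37.071531) = 37.

37


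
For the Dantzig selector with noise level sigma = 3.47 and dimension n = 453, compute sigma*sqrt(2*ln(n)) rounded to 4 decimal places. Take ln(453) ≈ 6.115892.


ln(453) ≈ 6.115892.
2*ln(n) ≈ 12.231784.
sqrt(2*ln(n)) ≈ sqrt(12.231784) ≈ 3.497397.
threshold ≈ 3.47*3.497397 = 12.13596759 ≈ 12.1360.

12.1360


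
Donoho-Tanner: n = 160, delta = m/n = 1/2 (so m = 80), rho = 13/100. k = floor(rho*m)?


m = 1/2*160 = 80.
rho = 13/100.
rho*m = 13/100*80 = 10.4.
k = floor(10.4) = 10.

10


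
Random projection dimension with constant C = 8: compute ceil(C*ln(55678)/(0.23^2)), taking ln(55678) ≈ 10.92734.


ln(55678) ≈ 10.92734.
eps^2 = 0.23^2 = 0.0529.
C*ln(N)/eps^2 ≈ 8*10.92734/0.0529 ≈ 1652.5278.
m = ceil(1652.5278) = 1653.

1653


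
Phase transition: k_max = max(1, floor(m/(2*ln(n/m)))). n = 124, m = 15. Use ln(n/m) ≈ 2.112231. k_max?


n/m = 124/15.
ln(n/m) ≈ 2.112231.
2*ln(n/m) ≈ 4.224462.
m/(2*ln(n/m)) ≈ 15/4.224462 ≈ 3.5507.
floor = 3.
k_max = max(1, 3) = 3.

3


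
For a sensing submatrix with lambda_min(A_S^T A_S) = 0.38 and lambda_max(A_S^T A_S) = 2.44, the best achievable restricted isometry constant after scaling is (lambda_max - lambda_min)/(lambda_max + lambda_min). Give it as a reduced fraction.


lambda_max - lambda_min = 2.44 - 0.38 = 2.06.
lambda_max + lambda_min = 2.44 + 0.38 = 2.82.
delta = 2.06/2.82 = 206/282 = 103/141.

103/141


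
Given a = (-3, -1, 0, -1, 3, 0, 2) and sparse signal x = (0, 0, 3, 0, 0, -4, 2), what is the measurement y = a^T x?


Non-zero terms: ['0*3', '0*-4', '2*2']
Products: [0, 0, 4]
y = sum = 4.

4


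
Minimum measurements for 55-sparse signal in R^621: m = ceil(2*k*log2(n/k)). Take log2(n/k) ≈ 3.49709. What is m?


log2(n/k) = log2(621/55) ≈ 3.49709.
2*k*log2(n/k) ≈ 2*55*3.49709 = 384.6799.
m = ceil(384.6799) = 385.

385


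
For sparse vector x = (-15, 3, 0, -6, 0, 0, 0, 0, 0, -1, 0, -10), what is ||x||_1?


Non-zero entries: [(0, -15), (1, 3), (3, -6), (9, -1), (11, -10)]
Absolute values: [15, 3, 6, 1, 10]
||x||_1 = sum = 35.

35


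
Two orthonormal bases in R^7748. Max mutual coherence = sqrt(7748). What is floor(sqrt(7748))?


88^2 = 7744 <= 7748 < 7921 = 89^2, so 88 <= sqrt(7748) < 89.
floor(sqrt(7748)) = 88.

88


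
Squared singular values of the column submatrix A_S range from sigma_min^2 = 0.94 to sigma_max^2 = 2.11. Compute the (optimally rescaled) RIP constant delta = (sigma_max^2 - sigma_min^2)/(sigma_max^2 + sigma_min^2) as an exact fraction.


lambda_max - lambda_min = 2.11 - 0.94 = 1.17.
lambda_max + lambda_min = 2.11 + 0.94 = 3.05.
delta = 1.17/3.05 = 117/305.

117/305


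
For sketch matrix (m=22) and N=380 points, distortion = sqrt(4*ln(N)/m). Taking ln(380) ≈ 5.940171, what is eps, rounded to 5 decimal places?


ln(380) ≈ 5.940171.
4*ln(N)/m ≈ 4*5.940171/22 ≈ 1.08003109.
eps = sqrt(1.08003109) ≈ 1.0392454 ≈ 1.03925.

1.03925


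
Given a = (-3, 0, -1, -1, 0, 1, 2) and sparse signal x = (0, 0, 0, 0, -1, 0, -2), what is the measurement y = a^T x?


Non-zero terms: ['0*-1', '2*-2']
Products: [0, -4]
y = sum = -4.

-4


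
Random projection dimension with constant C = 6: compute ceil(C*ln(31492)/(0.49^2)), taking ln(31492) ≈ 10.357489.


ln(31492) ≈ 10.357489.
eps^2 = 0.49^2 = 0.2401.
C*ln(N)/eps^2 ≈ 6*10.357489/0.2401 ≈ 258.8294.
m = ceil(258.8294) = 259.

259


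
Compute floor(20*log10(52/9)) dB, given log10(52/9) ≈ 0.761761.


||x||/||e|| = 52/9.
log10(52/9) ≈ 0.761761.
20*log10(||x||/||e||) ≈ 20*0.761761 = 15.23522.
floor(15.23522) = 15.

15


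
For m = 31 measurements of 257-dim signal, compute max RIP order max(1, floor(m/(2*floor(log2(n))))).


floor(log2(257)) = 8.
2*8 = 16.
m/(2*floor(log2(n))) = 31/16 ≈ 1.9375.
floor = 1.
k = max(1, 1) = 1.

1


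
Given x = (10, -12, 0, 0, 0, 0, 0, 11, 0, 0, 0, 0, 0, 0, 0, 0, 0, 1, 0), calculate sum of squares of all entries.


Non-zero entries: [(0, 10), (1, -12), (7, 11), (17, 1)]
Squares: [100, 144, 121, 1]
||x||_2^2 = sum = 366.

366


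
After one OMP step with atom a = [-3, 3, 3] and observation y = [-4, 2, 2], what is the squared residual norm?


a^T a = 27.
a^T y = 24.
coeff = 24/27 = 8/9.
||r||^2 = 8/3.

8/3


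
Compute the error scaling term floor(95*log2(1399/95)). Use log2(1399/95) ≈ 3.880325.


log2(n/k) = log2(1399/95) ≈ 3.880325.
k*log2(n/k) ≈ 95*3.880325 = 368.630875.
floor(368.630875) = 368.

368


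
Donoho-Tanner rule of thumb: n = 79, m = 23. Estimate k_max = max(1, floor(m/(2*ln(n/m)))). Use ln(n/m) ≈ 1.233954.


n/m = 79/23.
ln(n/m) ≈ 1.233954.
2*ln(n/m) ≈ 2.467908.
m/(2*ln(n/m)) ≈ 23/2.467908 ≈ 9.3196.
floor = 9.
k_max = max(1, 9) = 9.

9


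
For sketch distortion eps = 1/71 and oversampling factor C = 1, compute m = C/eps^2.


1/eps = 71.
(1/eps)^2 = 5041.
m = 1*5041 = 5041.

5041


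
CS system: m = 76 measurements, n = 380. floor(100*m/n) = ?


100*m/n = 100*76/380 ≈ 20.0.
floor = 20.

20


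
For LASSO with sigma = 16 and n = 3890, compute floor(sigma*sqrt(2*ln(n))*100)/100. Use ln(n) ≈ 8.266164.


ln(3890) ≈ 8.266164.
2*ln(n) ≈ 16.532328.
sqrt(2*ln(n)) ≈ sqrt(16.532328) ≈ 4.065997.
lambda ≈ 16*4.065997 = 65.055952.
floor(lambda*100)/100 = 65.05.

65.05


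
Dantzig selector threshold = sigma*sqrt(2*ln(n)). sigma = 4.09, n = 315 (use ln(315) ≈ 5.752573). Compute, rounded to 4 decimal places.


ln(315) ≈ 5.752573.
2*ln(n) ≈ 11.505146.
sqrt(2*ln(n)) ≈ sqrt(11.505146) ≈ 3.391924.
threshold ≈ 4.09*3.391924 = 13.87296916 ≈ 13.8730.

13.8730


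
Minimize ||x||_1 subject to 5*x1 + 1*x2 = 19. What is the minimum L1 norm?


Axis intercepts:
  x1 = 19/5, x2 = 0: L1 = 19/5
  x1 = 0, x2 = 19: L1 = 19
x* = (19/5, 0)
||x*||_1 = 19/5.

19/5


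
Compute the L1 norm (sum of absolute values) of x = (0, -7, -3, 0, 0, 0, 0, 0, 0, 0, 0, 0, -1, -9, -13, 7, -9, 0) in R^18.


Non-zero entries: [(1, -7), (2, -3), (12, -1), (13, -9), (14, -13), (15, 7), (16, -9)]
Absolute values: [7, 3, 1, 9, 13, 7, 9]
||x||_1 = sum = 49.

49
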